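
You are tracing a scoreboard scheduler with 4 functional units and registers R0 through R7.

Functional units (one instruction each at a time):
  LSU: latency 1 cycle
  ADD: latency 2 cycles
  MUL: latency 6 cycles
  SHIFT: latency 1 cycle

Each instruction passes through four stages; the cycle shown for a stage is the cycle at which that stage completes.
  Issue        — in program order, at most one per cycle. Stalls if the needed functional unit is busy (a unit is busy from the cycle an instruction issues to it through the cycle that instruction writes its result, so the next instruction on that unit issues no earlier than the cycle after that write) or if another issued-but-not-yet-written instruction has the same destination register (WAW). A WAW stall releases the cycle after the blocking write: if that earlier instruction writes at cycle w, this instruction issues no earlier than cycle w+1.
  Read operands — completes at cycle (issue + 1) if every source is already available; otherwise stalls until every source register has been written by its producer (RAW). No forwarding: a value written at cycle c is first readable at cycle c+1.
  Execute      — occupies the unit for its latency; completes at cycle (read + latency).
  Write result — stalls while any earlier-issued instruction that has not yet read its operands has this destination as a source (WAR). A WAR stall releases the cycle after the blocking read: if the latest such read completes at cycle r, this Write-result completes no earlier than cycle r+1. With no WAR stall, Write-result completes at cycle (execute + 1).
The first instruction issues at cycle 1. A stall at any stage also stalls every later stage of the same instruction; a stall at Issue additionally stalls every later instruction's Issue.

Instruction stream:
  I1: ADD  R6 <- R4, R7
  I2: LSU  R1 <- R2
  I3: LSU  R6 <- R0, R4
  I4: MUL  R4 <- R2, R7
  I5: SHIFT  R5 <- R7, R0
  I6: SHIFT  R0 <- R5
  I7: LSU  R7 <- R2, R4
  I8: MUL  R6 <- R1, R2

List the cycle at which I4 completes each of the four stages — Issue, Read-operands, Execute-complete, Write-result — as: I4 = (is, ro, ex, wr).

I4 = (7, 8, 14, 15)

t=1  I1 issues→ADD
t=2  I1 reads | I2 issues→LSU
t=3  I2 reads
t=4  I1 exec-done | I2 exec-done
t=5  I1 writes R6 | I2 writes R1
t=6  I3 issues→LSU
t=7  I3 reads | I4 issues→MUL
t=8  I3 exec-done | I4 reads | I5 issues→SHIFT
t=9  I3 writes R6 | I5 reads
t=10  I5 exec-done
t=11  I5 writes R5
t=12  I6 issues→SHIFT
t=13  I6 reads | I7 issues→LSU
t=14  I4 exec-done | I6 exec-done
t=15  I4 writes R4 | I6 writes R0
t=16  I7 reads | I8 issues→MUL
t=17  I7 exec-done | I8 reads
t=18  I7 writes R7
t=23  I8 exec-done
t=24  I8 writes R6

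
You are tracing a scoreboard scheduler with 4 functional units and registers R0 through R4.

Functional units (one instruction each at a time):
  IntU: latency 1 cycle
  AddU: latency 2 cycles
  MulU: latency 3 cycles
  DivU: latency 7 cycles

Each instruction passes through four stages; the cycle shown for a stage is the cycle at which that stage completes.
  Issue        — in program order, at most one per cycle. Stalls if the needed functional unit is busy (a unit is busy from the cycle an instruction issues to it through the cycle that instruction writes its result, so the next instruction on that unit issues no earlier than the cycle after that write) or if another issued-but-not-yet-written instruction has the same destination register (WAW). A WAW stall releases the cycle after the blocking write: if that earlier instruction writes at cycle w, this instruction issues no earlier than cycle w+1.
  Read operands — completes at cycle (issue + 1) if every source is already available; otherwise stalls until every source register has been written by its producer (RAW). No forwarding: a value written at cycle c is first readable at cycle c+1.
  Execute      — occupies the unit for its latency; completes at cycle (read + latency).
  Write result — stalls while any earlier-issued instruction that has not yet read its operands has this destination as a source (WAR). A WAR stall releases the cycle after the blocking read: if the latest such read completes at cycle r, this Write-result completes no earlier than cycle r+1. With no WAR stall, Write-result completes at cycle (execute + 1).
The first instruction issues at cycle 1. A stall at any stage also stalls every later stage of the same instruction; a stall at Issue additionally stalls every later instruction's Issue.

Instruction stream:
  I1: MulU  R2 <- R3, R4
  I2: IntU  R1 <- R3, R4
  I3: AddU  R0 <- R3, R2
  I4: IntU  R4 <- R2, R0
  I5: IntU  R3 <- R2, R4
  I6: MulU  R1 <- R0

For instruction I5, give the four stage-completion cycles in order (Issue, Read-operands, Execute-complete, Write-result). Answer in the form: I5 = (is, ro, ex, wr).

I5 = (14, 15, 16, 17)

1) issue 1, read 2, done 5, write 6
2) issue 2, read 3, done 4, write 5
3) issue 3, read 7, done 9, write 10  <RAW R2: wait I1 write@6>
4) issue 6, read 11, done 12, write 13  <struct: IntU busy until I2 writes@5 / RAW R0: wait I3 write@10>
5) issue 14, read 15, done 16, write 17  <struct: IntU busy until I4 writes@13>
6) issue 15, read 16, done 19, write 20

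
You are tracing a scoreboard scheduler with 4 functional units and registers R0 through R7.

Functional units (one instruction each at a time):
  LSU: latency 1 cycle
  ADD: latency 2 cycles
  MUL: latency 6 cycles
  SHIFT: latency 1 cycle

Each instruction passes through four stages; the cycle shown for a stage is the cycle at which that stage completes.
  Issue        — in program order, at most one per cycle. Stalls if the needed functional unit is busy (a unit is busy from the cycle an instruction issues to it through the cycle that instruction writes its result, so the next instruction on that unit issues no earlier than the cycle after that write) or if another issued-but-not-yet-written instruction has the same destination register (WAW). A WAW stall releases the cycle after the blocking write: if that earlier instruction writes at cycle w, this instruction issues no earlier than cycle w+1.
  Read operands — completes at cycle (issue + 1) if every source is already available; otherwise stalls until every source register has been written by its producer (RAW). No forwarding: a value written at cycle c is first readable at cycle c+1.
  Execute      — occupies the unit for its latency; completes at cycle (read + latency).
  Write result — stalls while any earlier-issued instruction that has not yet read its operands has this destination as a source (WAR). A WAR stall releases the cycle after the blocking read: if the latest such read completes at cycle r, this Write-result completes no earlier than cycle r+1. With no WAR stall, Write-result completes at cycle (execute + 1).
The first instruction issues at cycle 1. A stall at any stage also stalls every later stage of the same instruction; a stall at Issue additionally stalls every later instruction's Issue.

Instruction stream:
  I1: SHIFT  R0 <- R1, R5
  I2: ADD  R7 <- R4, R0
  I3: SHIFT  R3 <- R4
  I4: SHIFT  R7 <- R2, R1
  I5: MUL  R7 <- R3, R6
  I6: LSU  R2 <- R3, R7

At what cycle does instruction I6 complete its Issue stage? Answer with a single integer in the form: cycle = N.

c1: I1 issues→SHIFT
c2: I1 reads | I2 issues→ADD
c3: I1 exec-done
c4: I1 writes R0
c5: I2 reads | I3 issues→SHIFT
c6: I3 reads
c7: I2 exec-done | I3 exec-done
c8: I2 writes R7 | I3 writes R3
c9: I4 issues→SHIFT
c10: I4 reads
c11: I4 exec-done
c12: I4 writes R7
c13: I5 issues→MUL
c14: I5 reads | I6 issues→LSU
c20: I5 exec-done
c21: I5 writes R7
c22: I6 reads
c23: I6 exec-done
c24: I6 writes R2

cycle = 14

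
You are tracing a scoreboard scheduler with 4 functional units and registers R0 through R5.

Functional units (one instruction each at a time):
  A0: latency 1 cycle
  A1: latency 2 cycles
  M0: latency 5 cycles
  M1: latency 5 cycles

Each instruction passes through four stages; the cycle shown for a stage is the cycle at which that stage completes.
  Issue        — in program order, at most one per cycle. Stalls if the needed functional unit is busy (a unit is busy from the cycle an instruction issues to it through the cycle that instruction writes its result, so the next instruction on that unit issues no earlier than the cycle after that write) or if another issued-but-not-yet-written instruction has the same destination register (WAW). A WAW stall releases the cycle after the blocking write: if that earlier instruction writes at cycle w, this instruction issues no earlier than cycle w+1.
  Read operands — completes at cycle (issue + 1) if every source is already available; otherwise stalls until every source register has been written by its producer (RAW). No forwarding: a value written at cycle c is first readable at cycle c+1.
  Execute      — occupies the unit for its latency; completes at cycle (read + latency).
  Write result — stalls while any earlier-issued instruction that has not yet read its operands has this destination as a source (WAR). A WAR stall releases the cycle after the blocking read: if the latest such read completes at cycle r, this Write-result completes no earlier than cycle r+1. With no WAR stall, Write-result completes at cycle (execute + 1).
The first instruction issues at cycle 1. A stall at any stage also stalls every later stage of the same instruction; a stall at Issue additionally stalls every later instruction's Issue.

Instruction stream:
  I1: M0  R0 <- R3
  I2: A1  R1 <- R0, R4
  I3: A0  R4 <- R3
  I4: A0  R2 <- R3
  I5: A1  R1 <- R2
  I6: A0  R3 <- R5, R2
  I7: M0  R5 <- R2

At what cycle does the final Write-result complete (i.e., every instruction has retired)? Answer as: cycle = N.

[I1] 1/2/7/8
[I2] 2/9/11/12  (RAW R0: wait I1 write@8)
[I3] 3/4/5/10  (WAR R4: wait I2 read@9)
[I4] 11/12/13/14  (struct: A0 busy until I3 writes@10)
[I5] 13/15/17/18  (struct: A1 busy until I2 writes@12; RAW R2: wait I4 write@14)
[I6] 15/16/17/18  (struct: A0 busy until I4 writes@14)
[I7] 16/17/22/23

cycle = 23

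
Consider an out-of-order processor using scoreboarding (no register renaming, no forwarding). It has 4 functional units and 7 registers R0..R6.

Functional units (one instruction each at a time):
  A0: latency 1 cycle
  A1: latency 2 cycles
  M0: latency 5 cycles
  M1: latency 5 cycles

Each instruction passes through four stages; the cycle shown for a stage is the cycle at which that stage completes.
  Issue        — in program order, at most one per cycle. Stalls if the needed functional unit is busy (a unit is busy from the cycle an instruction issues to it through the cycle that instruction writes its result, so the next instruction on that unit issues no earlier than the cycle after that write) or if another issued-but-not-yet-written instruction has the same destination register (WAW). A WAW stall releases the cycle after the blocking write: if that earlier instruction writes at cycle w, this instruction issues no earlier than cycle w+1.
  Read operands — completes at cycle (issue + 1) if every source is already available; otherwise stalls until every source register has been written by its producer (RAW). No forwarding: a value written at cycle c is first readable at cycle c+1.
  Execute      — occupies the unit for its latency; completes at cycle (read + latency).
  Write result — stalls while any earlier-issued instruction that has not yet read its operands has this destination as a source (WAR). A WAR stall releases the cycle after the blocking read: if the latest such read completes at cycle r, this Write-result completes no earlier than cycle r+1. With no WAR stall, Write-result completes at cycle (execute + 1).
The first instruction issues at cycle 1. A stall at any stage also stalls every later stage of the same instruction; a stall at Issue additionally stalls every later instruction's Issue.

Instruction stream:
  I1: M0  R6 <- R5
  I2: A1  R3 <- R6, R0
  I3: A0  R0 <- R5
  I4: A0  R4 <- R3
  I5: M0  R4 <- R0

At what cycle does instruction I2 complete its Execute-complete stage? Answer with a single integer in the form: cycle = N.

[1] I1 issues→M0
[2] I1 reads · I2 issues→A1
[3] I3 issues→A0
[4] I3 reads
[5] I3 exec-done
[7] I1 exec-done
[8] I1 writes R6
[9] I2 reads
[10] I3 writes R0
[11] I2 exec-done · I4 issues→A0
[12] I2 writes R3
[13] I4 reads
[14] I4 exec-done
[15] I4 writes R4
[16] I5 issues→M0
[17] I5 reads
[22] I5 exec-done
[23] I5 writes R4

cycle = 11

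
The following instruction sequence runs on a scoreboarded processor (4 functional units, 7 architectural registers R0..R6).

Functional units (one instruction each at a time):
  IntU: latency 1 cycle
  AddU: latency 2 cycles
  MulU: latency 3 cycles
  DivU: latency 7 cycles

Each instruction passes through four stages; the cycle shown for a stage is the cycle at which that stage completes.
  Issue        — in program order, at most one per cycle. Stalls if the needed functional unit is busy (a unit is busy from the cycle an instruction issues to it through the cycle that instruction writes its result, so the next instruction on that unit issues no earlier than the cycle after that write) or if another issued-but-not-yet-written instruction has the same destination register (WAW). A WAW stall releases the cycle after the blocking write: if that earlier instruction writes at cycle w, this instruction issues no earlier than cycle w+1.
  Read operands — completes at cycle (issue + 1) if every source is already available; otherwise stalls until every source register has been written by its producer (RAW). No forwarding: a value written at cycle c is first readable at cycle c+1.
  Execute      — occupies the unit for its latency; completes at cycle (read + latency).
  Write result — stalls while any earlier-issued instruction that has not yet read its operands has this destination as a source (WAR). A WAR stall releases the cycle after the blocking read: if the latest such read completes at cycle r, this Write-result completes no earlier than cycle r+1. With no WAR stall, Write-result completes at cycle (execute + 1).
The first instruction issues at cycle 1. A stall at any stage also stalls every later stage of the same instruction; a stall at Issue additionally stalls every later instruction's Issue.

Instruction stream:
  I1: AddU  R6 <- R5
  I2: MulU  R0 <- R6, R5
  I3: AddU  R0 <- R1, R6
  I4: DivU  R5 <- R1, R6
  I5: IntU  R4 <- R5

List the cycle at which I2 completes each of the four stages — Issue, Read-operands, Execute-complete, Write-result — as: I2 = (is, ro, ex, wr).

c1: issue I1 (AddU)
c2: I1 read-ops · issue I2 (MulU)
c4: I1 finished on AddU
c5: I1→R6
c6: I2 read-ops
c9: I2 finished on MulU
c10: I2→R0
c11: issue I3 (AddU)
c12: I3 read-ops · issue I4 (DivU)
c13: I4 read-ops · issue I5 (IntU)
c14: I3 finished on AddU
c15: I3→R0
c20: I4 finished on DivU
c21: I4→R5
c22: I5 read-ops
c23: I5 finished on IntU
c24: I5→R4

I2 = (2, 6, 9, 10)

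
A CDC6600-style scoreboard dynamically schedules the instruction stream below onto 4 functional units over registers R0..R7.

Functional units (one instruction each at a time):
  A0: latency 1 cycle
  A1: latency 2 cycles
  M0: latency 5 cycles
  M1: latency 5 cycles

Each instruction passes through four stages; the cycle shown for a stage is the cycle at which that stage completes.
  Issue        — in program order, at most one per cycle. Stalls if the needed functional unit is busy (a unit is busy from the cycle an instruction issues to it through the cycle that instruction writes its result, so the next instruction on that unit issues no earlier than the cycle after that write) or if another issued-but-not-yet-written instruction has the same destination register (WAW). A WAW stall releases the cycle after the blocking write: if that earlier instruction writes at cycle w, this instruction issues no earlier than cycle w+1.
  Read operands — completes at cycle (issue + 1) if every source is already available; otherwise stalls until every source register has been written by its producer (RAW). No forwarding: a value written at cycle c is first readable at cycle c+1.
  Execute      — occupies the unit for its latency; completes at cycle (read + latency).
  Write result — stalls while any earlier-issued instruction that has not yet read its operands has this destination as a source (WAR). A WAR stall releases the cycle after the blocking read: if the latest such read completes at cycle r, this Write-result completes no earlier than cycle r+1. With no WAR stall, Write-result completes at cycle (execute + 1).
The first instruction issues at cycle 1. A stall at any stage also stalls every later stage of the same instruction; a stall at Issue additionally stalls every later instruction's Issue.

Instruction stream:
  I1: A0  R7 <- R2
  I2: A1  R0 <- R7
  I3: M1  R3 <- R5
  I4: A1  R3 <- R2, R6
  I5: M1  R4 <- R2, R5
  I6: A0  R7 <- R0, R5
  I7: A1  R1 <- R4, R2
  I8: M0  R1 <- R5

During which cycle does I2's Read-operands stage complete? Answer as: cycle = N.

cycle 1: issue I1 (A0)
cycle 2: I1 read-ops · issue I2 (A1)
cycle 3: I1 finished on A0 · issue I3 (M1)
cycle 4: I1→R7 · I3 read-ops
cycle 5: I2 read-ops
cycle 7: I2 finished on A1
cycle 8: I2→R0
cycle 9: I3 finished on M1
cycle 10: I3→R3
cycle 11: issue I4 (A1)
cycle 12: I4 read-ops · issue I5 (M1)
cycle 13: I5 read-ops · issue I6 (A0)
cycle 14: I4 finished on A1 · I6 read-ops
cycle 15: I4→R3 · I6 finished on A0
cycle 16: I6→R7 · issue I7 (A1)
cycle 18: I5 finished on M1
cycle 19: I5→R4
cycle 20: I7 read-ops
cycle 22: I7 finished on A1
cycle 23: I7→R1
cycle 24: issue I8 (M0)
cycle 25: I8 read-ops
cycle 30: I8 finished on M0
cycle 31: I8→R1

cycle = 5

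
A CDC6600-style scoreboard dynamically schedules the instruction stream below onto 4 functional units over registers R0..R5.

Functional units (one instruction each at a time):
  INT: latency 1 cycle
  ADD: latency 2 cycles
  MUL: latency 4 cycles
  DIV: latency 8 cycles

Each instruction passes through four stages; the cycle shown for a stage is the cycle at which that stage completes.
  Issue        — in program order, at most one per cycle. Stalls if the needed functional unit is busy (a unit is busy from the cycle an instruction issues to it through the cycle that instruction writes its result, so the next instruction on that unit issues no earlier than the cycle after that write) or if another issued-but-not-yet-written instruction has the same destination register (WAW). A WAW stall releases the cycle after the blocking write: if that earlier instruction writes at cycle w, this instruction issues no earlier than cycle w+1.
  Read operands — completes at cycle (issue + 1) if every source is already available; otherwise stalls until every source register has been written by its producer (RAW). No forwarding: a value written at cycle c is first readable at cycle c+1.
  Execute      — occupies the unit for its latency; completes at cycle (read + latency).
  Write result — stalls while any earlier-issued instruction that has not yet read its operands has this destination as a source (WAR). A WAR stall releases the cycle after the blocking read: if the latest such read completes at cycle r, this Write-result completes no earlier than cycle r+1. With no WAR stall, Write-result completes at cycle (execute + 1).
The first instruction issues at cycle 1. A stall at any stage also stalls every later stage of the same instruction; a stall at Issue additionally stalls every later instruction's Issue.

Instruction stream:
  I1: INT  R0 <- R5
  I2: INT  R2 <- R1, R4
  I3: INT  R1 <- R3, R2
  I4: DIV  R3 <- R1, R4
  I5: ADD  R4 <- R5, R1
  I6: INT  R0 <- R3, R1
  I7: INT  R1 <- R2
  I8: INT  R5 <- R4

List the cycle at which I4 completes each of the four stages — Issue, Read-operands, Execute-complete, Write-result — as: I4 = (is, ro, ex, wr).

cycle 1: I1 issues→INT
cycle 2: I1 reads
cycle 3: I1 exec-done
cycle 4: I1 writes R0
cycle 5: I2 issues→INT
cycle 6: I2 reads
cycle 7: I2 exec-done
cycle 8: I2 writes R2
cycle 9: I3 issues→INT
cycle 10: I3 reads, I4 issues→DIV
cycle 11: I3 exec-done, I5 issues→ADD
cycle 12: I3 writes R1
cycle 13: I4 reads, I5 reads, I6 issues→INT
cycle 15: I5 exec-done
cycle 16: I5 writes R4
cycle 21: I4 exec-done
cycle 22: I4 writes R3
cycle 23: I6 reads
cycle 24: I6 exec-done
cycle 25: I6 writes R0
cycle 26: I7 issues→INT
cycle 27: I7 reads
cycle 28: I7 exec-done
cycle 29: I7 writes R1
cycle 30: I8 issues→INT
cycle 31: I8 reads
cycle 32: I8 exec-done
cycle 33: I8 writes R5

I4 = (10, 13, 21, 22)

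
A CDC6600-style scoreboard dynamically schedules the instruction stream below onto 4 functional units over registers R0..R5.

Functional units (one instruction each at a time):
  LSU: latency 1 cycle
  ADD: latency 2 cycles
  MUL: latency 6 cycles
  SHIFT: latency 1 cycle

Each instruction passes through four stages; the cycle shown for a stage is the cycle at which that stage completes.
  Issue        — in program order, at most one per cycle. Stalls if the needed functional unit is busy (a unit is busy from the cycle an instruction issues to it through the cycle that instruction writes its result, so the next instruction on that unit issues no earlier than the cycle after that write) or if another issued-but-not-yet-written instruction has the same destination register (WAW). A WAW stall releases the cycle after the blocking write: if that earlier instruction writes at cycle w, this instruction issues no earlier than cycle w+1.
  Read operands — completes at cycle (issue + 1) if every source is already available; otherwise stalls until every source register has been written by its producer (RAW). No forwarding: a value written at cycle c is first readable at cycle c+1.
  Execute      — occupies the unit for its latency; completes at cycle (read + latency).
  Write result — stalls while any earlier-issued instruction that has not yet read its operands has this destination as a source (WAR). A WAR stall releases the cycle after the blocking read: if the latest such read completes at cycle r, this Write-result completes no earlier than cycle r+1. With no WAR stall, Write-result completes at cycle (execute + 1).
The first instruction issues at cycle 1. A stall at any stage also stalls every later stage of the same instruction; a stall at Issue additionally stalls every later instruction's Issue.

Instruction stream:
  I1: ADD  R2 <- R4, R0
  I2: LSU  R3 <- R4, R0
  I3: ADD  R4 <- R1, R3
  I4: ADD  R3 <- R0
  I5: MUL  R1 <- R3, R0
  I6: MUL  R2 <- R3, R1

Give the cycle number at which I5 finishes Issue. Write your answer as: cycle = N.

cycle 1: I1→ADD
cycle 2: I1 RO | I2→LSU
cycle 3: I2 RO
cycle 4: I1 EX | I2 EX
cycle 5: I1 WR R2 | I2 WR R3
cycle 6: I3→ADD
cycle 7: I3 RO
cycle 9: I3 EX
cycle 10: I3 WR R4
cycle 11: I4→ADD
cycle 12: I4 RO | I5→MUL
cycle 14: I4 EX
cycle 15: I4 WR R3
cycle 16: I5 RO
cycle 22: I5 EX
cycle 23: I5 WR R1
cycle 24: I6→MUL
cycle 25: I6 RO
cycle 31: I6 EX
cycle 32: I6 WR R2

cycle = 12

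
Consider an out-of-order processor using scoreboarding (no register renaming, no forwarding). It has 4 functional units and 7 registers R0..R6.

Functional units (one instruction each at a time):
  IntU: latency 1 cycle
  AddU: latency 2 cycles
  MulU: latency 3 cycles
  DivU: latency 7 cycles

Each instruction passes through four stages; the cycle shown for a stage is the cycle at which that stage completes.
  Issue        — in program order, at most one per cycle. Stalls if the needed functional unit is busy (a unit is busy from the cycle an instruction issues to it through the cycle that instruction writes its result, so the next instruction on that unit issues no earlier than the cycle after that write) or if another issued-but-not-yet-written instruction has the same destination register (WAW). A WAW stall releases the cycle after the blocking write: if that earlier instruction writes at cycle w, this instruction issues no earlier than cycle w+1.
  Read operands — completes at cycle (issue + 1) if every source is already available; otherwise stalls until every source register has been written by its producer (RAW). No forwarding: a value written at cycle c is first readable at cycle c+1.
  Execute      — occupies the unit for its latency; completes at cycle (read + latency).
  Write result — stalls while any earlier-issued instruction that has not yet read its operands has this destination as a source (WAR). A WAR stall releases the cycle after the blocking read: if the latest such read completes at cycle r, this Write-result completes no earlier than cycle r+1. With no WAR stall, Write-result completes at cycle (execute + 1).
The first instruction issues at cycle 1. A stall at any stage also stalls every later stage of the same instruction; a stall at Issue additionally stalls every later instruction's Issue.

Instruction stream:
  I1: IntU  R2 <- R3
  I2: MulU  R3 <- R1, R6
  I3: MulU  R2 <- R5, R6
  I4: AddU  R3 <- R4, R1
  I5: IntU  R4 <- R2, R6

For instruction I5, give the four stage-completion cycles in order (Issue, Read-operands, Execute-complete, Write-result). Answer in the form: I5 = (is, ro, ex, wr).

[I1] 1/2/3/4
[I2] 2/3/6/7
[I3] 8/9/12/13  (struct: MulU busy until I2 writes@7)
[I4] 9/10/12/13
[I5] 10/14/15/16  (RAW R2: wait I3 write@13)

I5 = (10, 14, 15, 16)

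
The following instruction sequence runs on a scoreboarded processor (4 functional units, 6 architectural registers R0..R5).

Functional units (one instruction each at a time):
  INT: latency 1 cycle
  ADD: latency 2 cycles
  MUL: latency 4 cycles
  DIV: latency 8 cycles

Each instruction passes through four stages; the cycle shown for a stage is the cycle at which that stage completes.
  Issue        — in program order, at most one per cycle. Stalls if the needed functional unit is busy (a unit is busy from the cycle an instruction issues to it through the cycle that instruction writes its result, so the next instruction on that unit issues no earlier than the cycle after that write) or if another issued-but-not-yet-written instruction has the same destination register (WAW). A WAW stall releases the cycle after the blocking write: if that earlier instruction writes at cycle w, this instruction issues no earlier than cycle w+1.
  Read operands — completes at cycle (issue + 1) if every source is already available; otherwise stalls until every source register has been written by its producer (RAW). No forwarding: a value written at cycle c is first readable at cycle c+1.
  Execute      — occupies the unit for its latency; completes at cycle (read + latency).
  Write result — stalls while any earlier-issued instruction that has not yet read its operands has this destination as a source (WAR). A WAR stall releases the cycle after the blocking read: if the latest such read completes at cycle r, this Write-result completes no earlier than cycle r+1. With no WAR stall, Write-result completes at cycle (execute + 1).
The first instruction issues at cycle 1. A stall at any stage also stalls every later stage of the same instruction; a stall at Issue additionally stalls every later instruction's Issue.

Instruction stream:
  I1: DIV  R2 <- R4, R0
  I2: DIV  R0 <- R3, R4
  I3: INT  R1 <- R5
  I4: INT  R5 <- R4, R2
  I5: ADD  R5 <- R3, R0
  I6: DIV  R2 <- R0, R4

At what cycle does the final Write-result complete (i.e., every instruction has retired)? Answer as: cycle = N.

  I1 | 1 | 2 | 10 | 11
  I2 | 12 | 13 | 21 | 22   struct: DIV busy until I1 writes@11
  I3 | 13 | 14 | 15 | 16
  I4 | 17 | 18 | 19 | 20   struct: INT busy until I3 writes@16
  I5 | 21 | 23 | 25 | 26   WAW R5: wait I4 write@20 · RAW R0: wait I2 write@22
  I6 | 23 | 24 | 32 | 33   struct: DIV busy until I2 writes@22

cycle = 33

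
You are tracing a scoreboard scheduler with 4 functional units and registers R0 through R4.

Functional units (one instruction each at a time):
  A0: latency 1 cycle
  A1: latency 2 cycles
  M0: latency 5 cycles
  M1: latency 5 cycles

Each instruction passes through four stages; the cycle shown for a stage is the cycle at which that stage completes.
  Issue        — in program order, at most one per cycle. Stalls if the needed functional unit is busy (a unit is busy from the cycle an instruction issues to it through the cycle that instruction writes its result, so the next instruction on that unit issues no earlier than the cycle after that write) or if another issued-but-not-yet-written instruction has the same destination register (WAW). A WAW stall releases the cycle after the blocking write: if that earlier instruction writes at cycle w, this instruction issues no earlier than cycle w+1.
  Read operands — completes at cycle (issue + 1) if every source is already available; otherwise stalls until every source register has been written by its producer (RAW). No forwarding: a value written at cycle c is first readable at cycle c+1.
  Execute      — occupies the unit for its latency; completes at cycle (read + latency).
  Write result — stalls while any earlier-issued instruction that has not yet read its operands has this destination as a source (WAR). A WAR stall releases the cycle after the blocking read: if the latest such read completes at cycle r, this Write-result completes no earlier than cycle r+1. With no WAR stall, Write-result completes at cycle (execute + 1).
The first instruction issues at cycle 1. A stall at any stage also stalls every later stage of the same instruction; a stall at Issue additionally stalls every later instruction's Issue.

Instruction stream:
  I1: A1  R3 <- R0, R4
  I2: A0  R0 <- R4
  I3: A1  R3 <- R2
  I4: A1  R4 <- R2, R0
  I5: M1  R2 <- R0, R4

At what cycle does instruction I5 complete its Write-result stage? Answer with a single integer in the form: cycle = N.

cycle = 22

c1: I1 dispatched to A1
c2: I1 operands ready; I2 dispatched to A0
c3: I2 operands ready
c4: I1 complete; I2 complete
c5: R3←I1; R0←I2
c6: I3 dispatched to A1
c7: I3 operands ready
c9: I3 complete
c10: R3←I3
c11: I4 dispatched to A1
c12: I4 operands ready; I5 dispatched to M1
c14: I4 complete
c15: R4←I4
c16: I5 operands ready
c21: I5 complete
c22: R2←I5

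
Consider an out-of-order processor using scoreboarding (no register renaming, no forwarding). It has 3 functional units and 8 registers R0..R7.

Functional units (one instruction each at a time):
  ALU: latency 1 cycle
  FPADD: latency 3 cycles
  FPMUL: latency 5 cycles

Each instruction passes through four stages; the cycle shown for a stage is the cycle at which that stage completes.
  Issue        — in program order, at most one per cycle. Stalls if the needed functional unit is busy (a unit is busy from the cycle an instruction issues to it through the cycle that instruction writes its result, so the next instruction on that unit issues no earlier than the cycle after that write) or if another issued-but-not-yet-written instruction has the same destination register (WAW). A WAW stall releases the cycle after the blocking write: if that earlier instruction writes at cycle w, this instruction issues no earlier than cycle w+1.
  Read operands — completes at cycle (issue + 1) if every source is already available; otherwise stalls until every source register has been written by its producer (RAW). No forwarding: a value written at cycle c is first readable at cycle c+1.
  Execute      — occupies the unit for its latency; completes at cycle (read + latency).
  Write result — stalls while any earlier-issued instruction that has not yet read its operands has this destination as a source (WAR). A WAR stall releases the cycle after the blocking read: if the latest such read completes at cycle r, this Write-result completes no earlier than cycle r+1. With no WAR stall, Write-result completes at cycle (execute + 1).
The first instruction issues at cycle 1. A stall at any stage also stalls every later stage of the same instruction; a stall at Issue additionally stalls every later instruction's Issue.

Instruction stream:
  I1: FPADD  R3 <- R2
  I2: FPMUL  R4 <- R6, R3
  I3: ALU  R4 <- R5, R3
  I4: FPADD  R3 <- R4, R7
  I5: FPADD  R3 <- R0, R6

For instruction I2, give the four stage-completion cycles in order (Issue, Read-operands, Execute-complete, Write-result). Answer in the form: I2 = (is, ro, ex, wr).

I1  is:1  ro:2  ex:5  wr:6
I2  is:2  ro:7  ex:12  wr:13  — RAW R3: wait I1 write@6
I3  is:14  ro:15  ex:16  wr:17  — WAW R4: wait I2 write@13
I4  is:15  ro:18  ex:21  wr:22  — RAW R4: wait I3 write@17
I5  is:23  ro:24  ex:27  wr:28  — struct: FPADD busy until I4 writes@22

I2 = (2, 7, 12, 13)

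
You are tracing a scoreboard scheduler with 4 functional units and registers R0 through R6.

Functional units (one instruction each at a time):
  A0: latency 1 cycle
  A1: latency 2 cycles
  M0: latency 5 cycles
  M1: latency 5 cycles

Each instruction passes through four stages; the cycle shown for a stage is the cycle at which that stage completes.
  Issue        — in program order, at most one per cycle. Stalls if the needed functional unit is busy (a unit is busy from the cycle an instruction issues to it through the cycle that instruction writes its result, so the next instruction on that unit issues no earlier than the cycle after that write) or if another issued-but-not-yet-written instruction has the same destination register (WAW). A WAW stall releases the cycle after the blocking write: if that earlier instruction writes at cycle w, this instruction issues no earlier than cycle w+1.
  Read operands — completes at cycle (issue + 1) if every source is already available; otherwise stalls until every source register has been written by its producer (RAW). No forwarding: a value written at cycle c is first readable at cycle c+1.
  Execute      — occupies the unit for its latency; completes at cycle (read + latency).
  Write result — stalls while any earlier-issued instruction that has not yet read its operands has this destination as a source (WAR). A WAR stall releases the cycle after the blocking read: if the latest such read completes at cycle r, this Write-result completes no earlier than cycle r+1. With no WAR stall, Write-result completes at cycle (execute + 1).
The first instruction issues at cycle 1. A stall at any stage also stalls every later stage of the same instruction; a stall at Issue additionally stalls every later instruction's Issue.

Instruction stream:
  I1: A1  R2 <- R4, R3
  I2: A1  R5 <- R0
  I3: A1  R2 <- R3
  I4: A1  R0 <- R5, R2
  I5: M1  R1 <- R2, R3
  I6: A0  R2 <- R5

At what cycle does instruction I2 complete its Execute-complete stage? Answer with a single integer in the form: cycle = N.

cycle = 9

1) issue 1, read 2, done 4, write 5
2) issue 6, read 7, done 9, write 10  <struct: A1 busy until I1 writes@5>
3) issue 11, read 12, done 14, write 15  <struct: A1 busy until I2 writes@10>
4) issue 16, read 17, done 19, write 20  <struct: A1 busy until I3 writes@15>
5) issue 17, read 18, done 23, write 24
6) issue 18, read 19, done 20, write 21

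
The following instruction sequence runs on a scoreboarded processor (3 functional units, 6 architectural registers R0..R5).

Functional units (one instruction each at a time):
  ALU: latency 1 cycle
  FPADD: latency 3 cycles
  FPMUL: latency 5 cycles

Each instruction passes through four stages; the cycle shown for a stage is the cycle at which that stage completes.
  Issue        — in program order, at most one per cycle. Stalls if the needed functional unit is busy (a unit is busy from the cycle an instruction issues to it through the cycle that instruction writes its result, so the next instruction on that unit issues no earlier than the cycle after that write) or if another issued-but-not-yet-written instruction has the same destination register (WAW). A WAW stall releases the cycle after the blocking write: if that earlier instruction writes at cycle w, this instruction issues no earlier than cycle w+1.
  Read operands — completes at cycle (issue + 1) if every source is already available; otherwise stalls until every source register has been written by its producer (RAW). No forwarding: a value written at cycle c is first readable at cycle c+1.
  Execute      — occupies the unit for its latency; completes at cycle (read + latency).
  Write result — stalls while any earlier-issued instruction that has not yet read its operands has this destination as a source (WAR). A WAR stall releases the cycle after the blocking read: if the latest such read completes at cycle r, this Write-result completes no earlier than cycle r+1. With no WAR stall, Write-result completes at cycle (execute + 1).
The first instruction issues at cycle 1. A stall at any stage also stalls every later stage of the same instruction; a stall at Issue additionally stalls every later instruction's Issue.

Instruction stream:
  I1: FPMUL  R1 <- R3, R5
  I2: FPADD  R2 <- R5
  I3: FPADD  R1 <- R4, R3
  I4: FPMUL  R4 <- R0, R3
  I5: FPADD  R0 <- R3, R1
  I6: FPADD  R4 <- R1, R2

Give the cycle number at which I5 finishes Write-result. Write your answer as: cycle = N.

I1 -> (1, 2, 7, 8)
I2 -> (2, 3, 6, 7)
I3 -> (9, 10, 13, 14)  // WAW R1: wait I1 write@8
I4 -> (10, 11, 16, 17)
I5 -> (15, 16, 19, 20)  // struct: FPADD busy until I3 writes@14
I6 -> (21, 22, 25, 26)  // struct: FPADD busy until I5 writes@20

cycle = 20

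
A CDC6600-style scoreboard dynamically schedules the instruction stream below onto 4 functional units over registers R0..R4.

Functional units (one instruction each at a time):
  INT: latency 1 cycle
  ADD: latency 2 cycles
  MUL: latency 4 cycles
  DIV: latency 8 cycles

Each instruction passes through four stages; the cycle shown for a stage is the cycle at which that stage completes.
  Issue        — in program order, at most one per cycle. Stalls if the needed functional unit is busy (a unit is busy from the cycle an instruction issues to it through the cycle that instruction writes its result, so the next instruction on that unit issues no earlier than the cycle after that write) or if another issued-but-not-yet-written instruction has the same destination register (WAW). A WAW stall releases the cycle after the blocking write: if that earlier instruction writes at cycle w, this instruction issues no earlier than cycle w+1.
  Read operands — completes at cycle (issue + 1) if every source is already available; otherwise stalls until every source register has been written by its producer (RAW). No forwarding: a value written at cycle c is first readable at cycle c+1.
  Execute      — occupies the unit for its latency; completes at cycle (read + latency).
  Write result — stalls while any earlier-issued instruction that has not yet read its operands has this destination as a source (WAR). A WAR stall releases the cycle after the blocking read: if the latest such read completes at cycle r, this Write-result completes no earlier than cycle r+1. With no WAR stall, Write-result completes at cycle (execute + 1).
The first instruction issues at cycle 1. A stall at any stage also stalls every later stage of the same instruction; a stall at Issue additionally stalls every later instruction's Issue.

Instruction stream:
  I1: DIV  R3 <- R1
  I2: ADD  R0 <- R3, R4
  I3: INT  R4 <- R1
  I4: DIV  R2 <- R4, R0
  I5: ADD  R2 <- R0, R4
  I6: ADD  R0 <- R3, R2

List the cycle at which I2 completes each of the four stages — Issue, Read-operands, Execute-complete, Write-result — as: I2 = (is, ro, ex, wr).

  I1 | 1 | 2 | 10 | 11
  I2 | 2 | 12 | 14 | 15   RAW R3: wait I1 write@11
  I3 | 3 | 4 | 5 | 13   WAR R4: wait I2 read@12
  I4 | 12 | 16 | 24 | 25   struct: DIV busy until I1 writes@11 · RAW R0: wait I2 write@15
  I5 | 26 | 27 | 29 | 30   WAW R2: wait I4 write@25
  I6 | 31 | 32 | 34 | 35   struct: ADD busy until I5 writes@30

I2 = (2, 12, 14, 15)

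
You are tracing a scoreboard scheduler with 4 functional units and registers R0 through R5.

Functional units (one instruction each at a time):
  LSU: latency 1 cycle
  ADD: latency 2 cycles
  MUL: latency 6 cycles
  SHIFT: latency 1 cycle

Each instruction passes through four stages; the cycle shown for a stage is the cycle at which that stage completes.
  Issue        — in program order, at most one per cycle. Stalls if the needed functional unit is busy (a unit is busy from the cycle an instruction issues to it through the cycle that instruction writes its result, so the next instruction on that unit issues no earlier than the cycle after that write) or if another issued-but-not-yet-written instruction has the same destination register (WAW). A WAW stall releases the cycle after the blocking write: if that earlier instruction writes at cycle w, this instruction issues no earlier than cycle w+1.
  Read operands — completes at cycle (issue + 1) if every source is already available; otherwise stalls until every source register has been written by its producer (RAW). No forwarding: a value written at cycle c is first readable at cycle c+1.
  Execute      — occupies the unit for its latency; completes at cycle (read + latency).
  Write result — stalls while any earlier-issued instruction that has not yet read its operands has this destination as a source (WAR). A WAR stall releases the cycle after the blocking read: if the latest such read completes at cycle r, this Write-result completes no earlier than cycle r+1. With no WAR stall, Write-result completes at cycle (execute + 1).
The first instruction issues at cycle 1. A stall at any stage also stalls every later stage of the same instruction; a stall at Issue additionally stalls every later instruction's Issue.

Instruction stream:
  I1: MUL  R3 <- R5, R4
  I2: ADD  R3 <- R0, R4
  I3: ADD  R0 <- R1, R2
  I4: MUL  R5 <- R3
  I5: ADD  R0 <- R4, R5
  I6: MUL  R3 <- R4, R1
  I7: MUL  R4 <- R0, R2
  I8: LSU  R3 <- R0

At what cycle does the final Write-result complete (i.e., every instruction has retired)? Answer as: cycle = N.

cycle = 42

I1: IS=1 RO=2 EX=8 WR=9
I2: IS=10 RO=11 EX=13 WR=14  [WAW R3: wait I1 write@9]
I3: IS=15 RO=16 EX=18 WR=19  [struct: ADD busy until I2 writes@14]
I4: IS=16 RO=17 EX=23 WR=24
I5: IS=20 RO=25 EX=27 WR=28  [struct: ADD busy until I3 writes@19; RAW R5: wait I4 write@24]
I6: IS=25 RO=26 EX=32 WR=33  [struct: MUL busy until I4 writes@24]
I7: IS=34 RO=35 EX=41 WR=42  [struct: MUL busy until I6 writes@33]
I8: IS=35 RO=36 EX=37 WR=38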